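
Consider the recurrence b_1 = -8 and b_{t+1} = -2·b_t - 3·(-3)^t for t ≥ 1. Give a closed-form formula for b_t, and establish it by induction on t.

Computing the first terms: b_1 = -8, b_2 = 25, b_3 = -77. This suggests b_t = (-2)^(t - 1) - (-3)^(t + 1).
Base case (t = 1): the formula gives -8 = -8 = b_1.
Inductive step: assume the claim holds for t = i, so b_i = (-2)^(i - 1) - (-3)^(i + 1).
Then b_{i+1} = -2·b_i - 3·(-3)^i = -2·((-2)^(i - 1) - (-3)^(i + 1)) - 3·(-3)^i = (-2)^i - (-3)^(i + 2) = (-2)^((i+1) - 1) - (-3)^((i+1) + 1),
which is the claimed formula at t = i+1.
By induction, the statement is established for all t ≥ 1.

b_t = (-2)^(t - 1) - (-3)^(t + 1)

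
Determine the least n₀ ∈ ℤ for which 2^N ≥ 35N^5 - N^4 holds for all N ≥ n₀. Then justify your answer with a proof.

n₀ = 30

At N = 29: 536870912 < 717182934, so the inequality fails and n₀ ≥ 30. We prove 2^N ≥ 35N^5 - N^4 for all N ≥ 30.
Base case (N = 30): 2^N = 1073741824 and 35N^5 - N^4 = 849690000, so 1073741824 ≥ 849690000.
Inductive step: assume the claim holds for N = p, so 2^p ≥ 35p^5 - p^4.
Then 2^(p + 1) = 2·(2^p) ≥ 2·(35p^5 - p^4).
Also, for p ≥ 30 we have 2·(35p^5 - p^4) ≥ 35(p+1)^5 - (p+1)^4, since 2·(35p^5 - p^4) − (35(p+1)^5 - (p+1)^4) = 35p^5 - 176p^4 - 346p^3 - 344p^2 - 171p - 34, which is nonnegative for all p ≥ 30.
Combining, 2^(p + 1) ≥ 35(p+1)^5 - (p+1)^4.
This completes the induction.
Hence the smallest such n₀ is 30.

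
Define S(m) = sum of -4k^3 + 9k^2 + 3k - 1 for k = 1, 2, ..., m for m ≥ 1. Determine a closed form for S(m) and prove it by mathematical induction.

We claim S(m) = -m(m^3 - m^2 - 5m - 2) for all m ≥ 1.
For the base case m = 1: S(1) = 7, and the closed form gives 7. They agree.
Inductive step: suppose the statement holds for some k ≥ 1, so S(k) = k(-k^3 + k^2 + 5k + 2).
Then S(k+1) = S(k) + (-4k^3 - 3k^2 + 9k + 7) = (k(-k^3 + k^2 + 5k + 2)) + (-4k^3 - 3k^2 + 9k + 7).
Simplifying, S(k+1) = -(k + 1)(k^3 + 2k^2 - 4k - 7) = -(k+1)((k+1)^3 - (k+1)^2 - 5(k+1) - 2),
which is the closed form with m = k+1.
By induction, the statement is established for all m ≥ 1.

S(m) = -m(m^3 - m^2 - 5m - 2)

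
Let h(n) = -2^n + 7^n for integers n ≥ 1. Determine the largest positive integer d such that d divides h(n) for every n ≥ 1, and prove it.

d = 5

Computing the first values: h(1) = 5 and h(2) = 45; gcd(5, 45) = 5, so d ≤ 5.
We prove 5 | -2^n + 7^n for all n ≥ 1 by induction on n.
For the base case n = 1: h(1) = 5 = 5·(1), so 5 | h(1).
Inductive step: suppose the statement holds for some j ≥ 1, i.e. 5 | h(j). Then
7^{j+1} − 2^{j+1} = 7·7^j − 2·2^j = 7·(7^j − 2^j) + (5)·2^j. The first term is divisible by 5 by the inductive hypothesis, and the second term (5)·2^j is divisible by 5 since 5 | 5. Hence 5 | h(j+1).
By the principle of mathematical induction, the result holds for all n ≥ 1.
Therefore the largest such d is 5.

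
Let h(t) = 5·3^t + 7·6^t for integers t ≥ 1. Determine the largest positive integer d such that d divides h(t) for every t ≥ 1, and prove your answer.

Computing the first values: h(1) = 57 and h(2) = 297; gcd(57, 297) = 3, so d ≤ 3.
We prove 3 | 5·3^t + 7·6^t for all t ≥ 1 by induction on t.
For the base case t = 1: h(1) = 57 = 3·(19), so 3 | h(1).
For the inductive step, assume it holds for an arbitrary p ≥ 1, i.e. 3 | h(p). Then
h(p+1) − 6·h(p) = (5·3^(p+1) + 7·6^(p+1)) − 6·(5·3^p + 7·6^p) = (5)·3^p·(3 − 6) = (-15)·3^p. Since 3 | h(p) by the inductive hypothesis, 3 | 6·h(p); and 3 | -15 since -15 = 3·-5. Therefore 3 | h(p+1).
Hence, by induction on t, the claim holds for every t ≥ 1.
Therefore the largest such d is 3.

d = 3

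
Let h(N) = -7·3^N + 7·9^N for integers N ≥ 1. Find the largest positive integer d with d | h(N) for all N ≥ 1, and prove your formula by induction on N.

d = 42

Computing the first values: h(1) = 42 and h(2) = 504; gcd(42, 504) = 42, so d ≤ 42.
We prove 42 | -7·3^N + 7·9^N for all N ≥ 1 by induction on N.
For the base case N = 1: h(1) = 42 = 42·(1), so 42 | h(1).
For the inductive step, assume it holds for an arbitrary k ≥ 1, i.e. 42 | h(k). Then
h(k+1) − 9·h(k) = (-7·3^(k+1) + 7·9^(k+1)) − 9·(-7·3^k + 7·9^k) = (-7)·3^k·(3 − 9) = (42)·3^k. Since 42 | h(k) by the inductive hypothesis, 42 | 9·h(k); and 42 | 42 since 42 = 42·1. Therefore 42 | h(k+1).
By the principle of mathematical induction, the result holds for all N ≥ 1.
Therefore the largest such d is 42.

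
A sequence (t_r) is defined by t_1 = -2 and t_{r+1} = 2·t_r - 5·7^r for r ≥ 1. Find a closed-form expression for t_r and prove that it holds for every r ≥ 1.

t_r = 5·2^(r - 1) - 7^r

Computing the first terms: t_1 = -2, t_2 = -39, t_3 = -323. This suggests t_r = 5·2^(r - 1) - 7^r.
Base case (r = 1): the formula gives -2 = -2 = t_1.
For the inductive step, assume it holds for an arbitrary i ≥ 1, so t_i = 5·2^(i - 1) - 7^i.
Then t_{i+1} = 2·t_i - 5·7^i = 2·(5·2^(i - 1) - 7^i) - 5·7^i = 5·2^i - 7^(i + 1) = 5·2^((i+1) - 1) - 7^(i+1),
which is the claimed formula at r = i+1.
By induction, the statement is established for all r ≥ 1.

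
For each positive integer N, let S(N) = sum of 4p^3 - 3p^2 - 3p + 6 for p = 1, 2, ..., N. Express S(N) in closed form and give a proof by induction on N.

S(N) = N(N^3 + N^2 - 2N + 4)

We claim S(N) = N(N^3 + N^2 - 2N + 4) for all N ≥ 1.
When N = 1: S(1) = 4, and the closed form gives 4. They agree.
Suppose the result is true for N = p, so S(p) = p(p^3 + p^2 - 2p + 4).
Then S(p+1) = S(p) + (4p^3 + 9p^2 + 3p + 4) = (p(p^3 + p^2 - 2p + 4)) + (4p^3 + 9p^2 + 3p + 4).
Simplifying, S(p+1) = (p + 1)(p^3 + 4p^2 + 3p + 4) = (p+1)((p+1)^3 + (p+1)^2 - 2(p+1) + 4),
which is the closed form with N = p+1.
By induction, the statement is established for all N ≥ 1.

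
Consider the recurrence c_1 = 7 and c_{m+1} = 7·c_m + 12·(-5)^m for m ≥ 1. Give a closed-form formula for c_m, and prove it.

c_m = -(-5)^m + 2·7^(m - 1)

Computing the first terms: c_1 = 7, c_2 = -11, c_3 = 223. This suggests c_m = -(-5)^m + 2·7^(m - 1).
Base step (m = 1): the formula gives 7 = 7 = c_1.
Suppose the result is true for m = r, so c_r = -(-5)^r + 2·7^(r - 1).
Then c_{r+1} = 7·c_r + 12·(-5)^r = 7·(-(-5)^r + 2·7^(r - 1)) + 12·(-5)^r = -(-5)^(r + 1) + 2·7^r = -(-5)^(r+1) + 2·7^((r+1) - 1),
which is the claimed formula at m = r+1.
By the principle of mathematical induction, the result holds for all m ≥ 1.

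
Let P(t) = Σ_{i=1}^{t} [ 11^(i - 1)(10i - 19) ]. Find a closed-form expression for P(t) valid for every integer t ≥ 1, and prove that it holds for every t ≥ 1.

We claim P(t) = 11^t(t - 2) + 2 for all t ≥ 1.
For the base case t = 1: P(1) = -9, and the closed form gives -9. They agree.
For the inductive step, assume it holds for an arbitrary i ≥ 1, so P(i) = 11^i(i - 2) + 2.
Then P(i+1) = P(i) + (11^i(10i - 9)) = (11^i(i - 2) + 2) + (11^i(10i - 9)).
Simplifying, P(i+1) = 11^(i + 1)i - 11^(i + 1) + 2 = 11^(i+1)((i+1) - 2) + 2,
which is the closed form with t = i+1.
This completes the induction.

P(t) = 11^t(t - 2) + 2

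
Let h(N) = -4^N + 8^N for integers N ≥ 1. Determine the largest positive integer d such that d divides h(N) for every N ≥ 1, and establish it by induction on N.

Computing the first values: h(1) = 4 and h(2) = 48; gcd(4, 48) = 4, so d ≤ 4.
We prove 4 | -4^N + 8^N for all N ≥ 1 by induction on N.
Base case (N = 1): h(1) = 4 = 4·(1), so 4 | h(1).
Inductive step: suppose the statement holds for some j ≥ 1, i.e. 4 | h(j). Then
8^{j+1} − 4^{j+1} = 8·8^j − 4·4^j = 8·(8^j − 4^j) + (4)·4^j. The first term is divisible by 4 by the inductive hypothesis, and the second term (4)·4^j is divisible by 4 since 4 | 4. Hence 4 | h(j+1).
By the principle of mathematical induction, the result holds for all N ≥ 1.
Therefore the largest such d is 4.

d = 4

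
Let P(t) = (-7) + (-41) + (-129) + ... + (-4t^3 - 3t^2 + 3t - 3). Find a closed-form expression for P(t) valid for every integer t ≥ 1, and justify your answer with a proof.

P(t) = -t(t^3 + 3t^2 + t + 2)

We claim P(t) = -t(t^3 + 3t^2 + t + 2) for all t ≥ 1.
Base case (t = 1): P(1) = -7, and the closed form gives -7. They agree.
Inductive step: suppose the statement holds for some j ≥ 1, so P(j) = j(-j^3 - 3j^2 - j - 2).
Then P(j+1) = P(j) + (3j - 4(j + 1)^3 - 3(j + 1)^2) = (j(-j^3 - 3j^2 - j - 2)) + (3j - 4(j + 1)^3 - 3(j + 1)^2).
Simplifying, P(j+1) = -(j + 1)(j^3 + 6j^2 + 10j + 7) = -(j+1)((j+1)^3 + 3(j+1)^2 + (j+1) + 2),
which is the closed form with t = j+1.
By the principle of mathematical induction, the result holds for all t ≥ 1.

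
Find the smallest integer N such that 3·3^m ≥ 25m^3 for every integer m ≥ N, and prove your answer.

N = 8

At m = 7: 6561 < 8575, so the inequality fails and N ≥ 8. We prove 3·3^m ≥ 25m^3 for all m ≥ 8.
Base case (m = 8): 3·3^m = 19683 and 25m^3 = 12800, so 19683 ≥ 12800.
Inductive step: suppose the statement holds for some r ≥ 8, so 3·3^r ≥ 25r^3.
Then 3·3^(r + 1) = 3·(3·3^r) ≥ 3·(25r^3).
Also, for r ≥ 8 we have 3·(25r^3) ≥ 25(r+1)^3, since 3 ≥ (1 + 1/r)^3 for all r ≥ 8.
Combining, 3·3^(r + 1) ≥ 25(r+1)^3.
By the principle of mathematical induction, the result holds for all m ≥ 8.
Hence the smallest such N is 8.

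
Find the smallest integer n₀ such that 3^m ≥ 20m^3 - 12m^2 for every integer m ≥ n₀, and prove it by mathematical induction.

n₀ = 9

At m = 8: 6561 < 9472, so the inequality fails and n₀ ≥ 9. We prove 3^m ≥ 20m^3 - 12m^2 for all m ≥ 9.
For the base case m = 9: 3^m = 19683 and 20m^3 - 12m^2 = 13608, so 19683 ≥ 13608.
Suppose the result is true for m = r, so 3^r ≥ 20r^3 - 12r^2.
Then 3^(r + 1) = 3·(3^r) ≥ 3·(20r^3 - 12r^2).
Also, for r ≥ 9 we have 3·(20r^3 - 12r^2) ≥ 20(r+1)^3 - 12(r+1)^2, since 3·(20r^3 - 12r^2) − (20(r+1)^3 - 12(r+1)^2) = 40r^3 - 84r^2 - 36r - 8, which is nonnegative for all r ≥ 9.
Combining, 3^(r + 1) ≥ 20(r+1)^3 - 12(r+1)^2.
This completes the induction.
Hence the smallest such n₀ is 9.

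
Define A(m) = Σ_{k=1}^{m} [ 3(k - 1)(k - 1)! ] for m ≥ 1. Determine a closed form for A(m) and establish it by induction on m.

A(m) = 3m! - 3

We claim A(m) = 3m! - 3 for all m ≥ 1.
For the base case m = 1: A(1) = 0, and the closed form gives 0. They agree.
Inductive step: suppose the statement holds for some k ≥ 1, so A(k) = 3k! - 3.
Then A(k+1) = A(k) + (3k·k!) = (3k! - 3) + (3k·k!).
Simplifying, A(k+1) = 3(k+1)! - 3,
which is the closed form with m = k+1.
This completes the induction.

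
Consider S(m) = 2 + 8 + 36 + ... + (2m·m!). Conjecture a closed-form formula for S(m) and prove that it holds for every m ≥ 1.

S(m) = 2(m + 1)! - 2

We claim S(m) = 2(m + 1)! - 2 for all m ≥ 1.
Base step (m = 1): S(1) = 2, and the closed form gives 2. They agree.
Suppose the result is true for m = r, so S(r) = 2(r + 1)! - 2.
Then S(r+1) = S(r) + (2(r + 1)(r + 1)!) = (2(r + 1)! - 2) + (2(r + 1)(r + 1)!).
Simplifying, S(r+1) = 2((r+1) + 1)! - 2,
which is the closed form with m = r+1.
Hence, by induction on m, the claim holds for every m ≥ 1.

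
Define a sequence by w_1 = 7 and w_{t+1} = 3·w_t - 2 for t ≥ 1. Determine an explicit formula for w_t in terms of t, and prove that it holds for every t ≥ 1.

w_t = 2·3^t + 1

Computing the first terms: w_1 = 7, w_2 = 19, w_3 = 55. This suggests w_t = 2·3^t + 1.
When t = 1: the formula gives 7 = 7 = w_1.
Inductive step: suppose the statement holds for some i ≥ 1, so w_i = 2·3^i + 1.
Then w_{i+1} = 3·w_i - 2 = 3·(2·3^i + 1) - 2 = 2·3^(i + 1) + 1,
which is the claimed formula at t = i+1.
This completes the induction.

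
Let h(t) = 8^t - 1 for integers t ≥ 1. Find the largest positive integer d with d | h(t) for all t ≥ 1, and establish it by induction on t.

d = 7

Computing the first values: h(1) = 7 and h(2) = 63; gcd(7, 63) = 7, so d ≤ 7.
We prove 7 | 8^t - 1 for all t ≥ 1 by induction on t.
For the base case t = 1: h(1) = 7 = 7·(1), so 7 | h(1).
For the inductive step, assume it holds for an arbitrary m ≥ 1, i.e. 7 | h(m). Then
8^{m+1} − 1^{m+1} = 8·8^m − 1·1^m = 8·(8^m − 1^m) + (7)·1^m. The first term is divisible by 7 by the inductive hypothesis, and the second term (7)·1^m is divisible by 7 since 7 | 7. Hence 7 | h(m+1).
By the principle of mathematical induction, the result holds for all t ≥ 1.
Therefore the largest such d is 7.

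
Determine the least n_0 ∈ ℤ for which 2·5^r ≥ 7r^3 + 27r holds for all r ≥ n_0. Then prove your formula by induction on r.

n_0 = 4

At r = 3: 250 < 270, so the inequality fails and n_0 ≥ 4. We prove 2·5^r ≥ 7r^3 + 27r for all r ≥ 4.
For the base case r = 4: 2·5^r = 1250 and 7r^3 + 27r = 556, so 1250 ≥ 556.
For the inductive step, assume it holds for an arbitrary i ≥ 4, so 2·5^i ≥ 7i^3 + 27i.
Then 2·5^(i + 1) = 5·(2·5^i) ≥ 5·(7i^3 + 27i).
Also, for i ≥ 4 we have 5·(7i^3 + 27i) ≥ 7(i+1)^3 + 27(i+1), since 5·(7i^3 + 27i) − (7(i+1)^3 + 27(i+1)) = 28i^3 - 21i^2 + 87i - 34, which is nonnegative for all i ≥ 4.
Combining, 2·5^(i + 1) ≥ 7(i+1)^3 + 27(i+1).
This completes the induction.
Hence the smallest such n_0 is 4.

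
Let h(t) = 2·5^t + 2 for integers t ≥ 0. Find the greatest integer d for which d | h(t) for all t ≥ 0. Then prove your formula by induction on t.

d = 4

Computing the first values: h(0) = 4 and h(1) = 12; gcd(4, 12) = 4, so d ≤ 4.
We prove 4 | 2·5^t + 2 for all t ≥ 0 by induction on t.
Base step (t = 0): h(0) = 4 = 4·(1), so 4 | h(0).
Inductive step: suppose the statement holds for some i ≥ 0, i.e. 4 | h(i). Then
h(i+1) = 2·5^(i+1) + 2 = 5·(2·5^i + 2) - 8 = 5·h(i) - 8. The first term is divisible by 4 by the inductive hypothesis, and -8 is divisible by 4. Hence 4 | h(i+1).
By the principle of mathematical induction, the result holds for all t ≥ 0.
Therefore the largest such d is 4.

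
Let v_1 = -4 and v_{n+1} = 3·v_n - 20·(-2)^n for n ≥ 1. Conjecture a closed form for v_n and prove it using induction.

v_n = (-2)^(n + 2) + 4·3^(n - 1)

Computing the first terms: v_1 = -4, v_2 = 28, v_3 = 4. This suggests v_n = (-2)^(n + 2) + 4·3^(n - 1).
Base step (n = 1): the formula gives -4 = -4 = v_1.
For the inductive step, assume it holds for an arbitrary j ≥ 1, so v_j = (-2)^(j + 2) + 4·3^(j - 1).
Then v_{j+1} = 3·v_j - 20·(-2)^j = 3·((-2)^(j + 2) + 4·3^(j - 1)) - 20·(-2)^j = (-2)^(j + 3) + 4·3^j = (-2)^((j+1) + 2) + 4·3^((j+1) - 1),
which is the claimed formula at n = j+1.
This completes the induction.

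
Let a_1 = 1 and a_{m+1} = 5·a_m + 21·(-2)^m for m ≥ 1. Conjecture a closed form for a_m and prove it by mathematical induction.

a_m = -3(-2)^m - 5^m

Computing the first terms: a_1 = 1, a_2 = -37, a_3 = -101. This suggests a_m = -3(-2)^m - 5^m.
Base case (m = 1): the formula gives 1 = 1 = a_1.
Inductive step: suppose the statement holds for some k ≥ 1, so a_k = -3(-2)^k - 5^k.
Then a_{k+1} = 5·a_k + 21·(-2)^k = 5·(-3(-2)^k - 5^k) + 21·(-2)^k = -3(-2)^(k + 1) - 5^(k + 1),
which is the claimed formula at m = k+1.
By induction, the statement is established for all m ≥ 1.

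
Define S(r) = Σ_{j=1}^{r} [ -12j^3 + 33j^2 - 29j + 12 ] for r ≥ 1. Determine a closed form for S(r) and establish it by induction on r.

We claim S(r) = -r(3r^3 - 5r^2 + r - 3) for all r ≥ 1.
Base case (r = 1): S(1) = 4, and the closed form gives 4. They agree.
Inductive step: assume the claim holds for r = j, so S(j) = j(-3j^3 + 5j^2 - j + 3).
Then S(j+1) = S(j) + (-12j^3 - 3j^2 + j + 4) = (j(-3j^3 + 5j^2 - j + 3)) + (-12j^3 - 3j^2 + j + 4).
Simplifying, S(j+1) = -(j + 1)(3j^3 + 4j^2 - 4) = -(j+1)(3(j+1)^3 - 5(j+1)^2 + (j+1) - 3),
which is the closed form with r = j+1.
By induction, the statement is established for all r ≥ 1.

S(r) = -r(3r^3 - 5r^2 + r - 3)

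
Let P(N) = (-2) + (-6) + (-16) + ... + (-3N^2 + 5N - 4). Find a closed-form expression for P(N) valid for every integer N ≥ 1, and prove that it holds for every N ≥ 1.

P(N) = -N(N^2 - N + 2)

We claim P(N) = -N(N^2 - N + 2) for all N ≥ 1.
Base step (N = 1): P(1) = -2, and the closed form gives -2. They agree.
Inductive step: assume the claim holds for N = i, so P(i) = i(-i^2 + i - 2).
Then P(i+1) = P(i) + (-3i^2 - i - 2) = (i(-i^2 + i - 2)) + (-3i^2 - i - 2).
Simplifying, P(i+1) = -(i + 1)(i^2 + i + 2) = -(i+1)((i+1)^2 - (i+1) + 2),
which is the closed form with N = i+1.
This completes the induction.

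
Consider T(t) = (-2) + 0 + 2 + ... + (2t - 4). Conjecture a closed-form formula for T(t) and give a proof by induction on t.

T(t) = t(t - 3)

We claim T(t) = t(t - 3) for all t ≥ 1.
For the base case t = 1: T(1) = -2, and the closed form gives -2. They agree.
Suppose the result is true for t = j, so T(j) = j(j - 3).
Then T(j+1) = T(j) + (2j - 2) = (j(j - 3)) + (2j - 2).
Simplifying, T(j+1) = (j - 2)(j + 1) = (j+1)((j+1) - 3),
which is the closed form with t = j+1.
By the principle of mathematical induction, the result holds for all t ≥ 1.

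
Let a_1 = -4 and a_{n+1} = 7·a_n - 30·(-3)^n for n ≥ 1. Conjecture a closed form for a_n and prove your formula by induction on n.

Computing the first terms: a_1 = -4, a_2 = 62, a_3 = 164. This suggests a_n = -(-3)^(n + 1) + 5·7^(n - 1).
For the base case n = 1: the formula gives -4 = -4 = a_1.
For the inductive step, assume it holds for an arbitrary i ≥ 1, so a_i = -(-3)^(i + 1) + 5·7^(i - 1).
Then a_{i+1} = 7·a_i - 30·(-3)^i = 7·(-(-3)^(i + 1) + 5·7^(i - 1)) - 30·(-3)^i = -(-3)^(i + 2) + 5·7^i = -(-3)^((i+1) + 1) + 5·7^((i+1) - 1),
which is the claimed formula at n = i+1.
By induction, the statement is established for all n ≥ 1.

a_n = -(-3)^(n + 1) + 5·7^(n - 1)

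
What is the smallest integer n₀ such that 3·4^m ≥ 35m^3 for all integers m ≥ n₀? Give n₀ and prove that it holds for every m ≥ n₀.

At m = 5: 3072 < 4375, so the inequality fails and n₀ ≥ 6. We prove 3·4^m ≥ 35m^3 for all m ≥ 6.
Base case (m = 6): 3·4^m = 12288 and 35m^3 = 7560, so 12288 ≥ 7560.
Suppose the result is true for m = k, so 3·4^k ≥ 35k^3.
Then 3·4^(k + 1) = 4·(3·4^k) ≥ 4·(35k^3).
Also, for k ≥ 6 we have 4·(35k^3) ≥ 35(k+1)^3, since 4 ≥ (1 + 1/k)^3 for all k ≥ 6.
Combining, 3·4^(k + 1) ≥ 35(k+1)^3.
By induction, the statement is established for all m ≥ 6.
Hence the smallest such n₀ is 6.

n₀ = 6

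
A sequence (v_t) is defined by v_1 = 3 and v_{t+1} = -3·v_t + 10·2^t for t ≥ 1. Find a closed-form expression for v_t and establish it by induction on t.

v_t = -(-3)^(t - 1) + 2^(t + 1)

Computing the first terms: v_1 = 3, v_2 = 11, v_3 = 7. This suggests v_t = -(-3)^(t - 1) + 2^(t + 1).
When t = 1: the formula gives 3 = 3 = v_1.
For the inductive step, assume it holds for an arbitrary m ≥ 1, so v_m = -(-3)^(m - 1) + 2^(m + 1).
Then v_{m+1} = -3·v_m + 10·2^m = -3·(-(-3)^(m - 1) + 2^(m + 1)) + 10·2^m = -(-3)^m + 2^(m + 2) = -(-3)^((m+1) - 1) + 2^((m+1) + 1),
which is the claimed formula at t = m+1.
Hence, by induction on t, the claim holds for every t ≥ 1.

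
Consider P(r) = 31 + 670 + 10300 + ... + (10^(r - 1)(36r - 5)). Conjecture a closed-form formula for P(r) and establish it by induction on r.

We claim P(r) = 10^r(4r - 1) + 1 for all r ≥ 1.
Base step (r = 1): P(1) = 31, and the closed form gives 31. They agree.
Suppose the result is true for r = i, so P(i) = 10^i(4i - 1) + 1.
Then P(i+1) = P(i) + (10^i(36i + 31)) = (10^i(4i - 1) + 1) + (10^i(36i + 31)).
Simplifying, P(i+1) = 40·10^i·i + 30·10^i + 1 = 10^(i+1)(4(i+1) - 1) + 1,
which is the closed form with r = i+1.
Hence, by induction on r, the claim holds for every r ≥ 1.

P(r) = 10^r(4r - 1) + 1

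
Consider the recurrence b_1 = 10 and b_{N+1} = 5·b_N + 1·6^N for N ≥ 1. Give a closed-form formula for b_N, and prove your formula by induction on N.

b_N = 4·5^(N - 1) + 6^N

Computing the first terms: b_1 = 10, b_2 = 56, b_3 = 316. This suggests b_N = 4·5^(N - 1) + 6^N.
When N = 1: the formula gives 10 = 10 = b_1.
Suppose the result is true for N = i, so b_i = 4·5^(i - 1) + 6^i.
Then b_{i+1} = 5·b_i + 1·6^i = 5·(4·5^(i - 1) + 6^i) + 1·6^i = 4·5^i + 6^(i + 1) = 4·5^((i+1) - 1) + 6^(i+1),
which is the claimed formula at N = i+1.
By the principle of mathematical induction, the result holds for all N ≥ 1.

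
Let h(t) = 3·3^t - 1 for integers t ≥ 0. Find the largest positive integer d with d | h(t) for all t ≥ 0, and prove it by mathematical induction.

Computing the first values: h(0) = 2 and h(1) = 8; gcd(2, 8) = 2, so d ≤ 2.
We prove 2 | 3·3^t - 1 for all t ≥ 0 by induction on t.
When t = 0: h(0) = 2 = 2·(1), so 2 | h(0).
Inductive step: suppose the statement holds for some k ≥ 0, i.e. 2 | h(k). Then
h(k+1) = 3·3^(k+1) - 1 = 3·(3·3^k - 1) + 2 = 3·h(k) + 2. The first term is divisible by 2 by the inductive hypothesis, and 2 is divisible by 2. Hence 2 | h(k+1).
By the principle of mathematical induction, the result holds for all t ≥ 0.
Therefore the largest such d is 2.

d = 2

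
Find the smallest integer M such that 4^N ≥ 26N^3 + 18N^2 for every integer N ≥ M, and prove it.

M = 7

At N = 6: 4096 < 6264, so the inequality fails and M ≥ 7. We prove 4^N ≥ 26N^3 + 18N^2 for all N ≥ 7.
Base case (N = 7): 4^N = 16384 and 26N^3 + 18N^2 = 9800, so 16384 ≥ 9800.
Suppose the result is true for N = r, so 4^r ≥ 26r^3 + 18r^2.
Then 4^(r + 1) = 4·(4^r) ≥ 4·(26r^3 + 18r^2).
Also, for r ≥ 7 we have 4·(26r^3 + 18r^2) ≥ 26(r+1)^3 + 18(r+1)^2, since 4·(26r^3 + 18r^2) − (26(r+1)^3 + 18(r+1)^2) = 78r^3 - 24r^2 - 114r - 44, which is nonnegative for all r ≥ 7.
Combining, 4^(r + 1) ≥ 26(r+1)^3 + 18(r+1)^2.
This completes the induction.
Hence the smallest such M is 7.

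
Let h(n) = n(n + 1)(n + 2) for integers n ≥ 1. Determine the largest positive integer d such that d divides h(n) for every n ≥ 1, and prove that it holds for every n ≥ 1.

d = 6

Computing the first values: h(1) = 6 and h(2) = 24; gcd(6, 24) = 6, so d ≤ 6.
We prove 6 | n(n + 1)(n + 2) for all n ≥ 1 by induction on n.
When n = 1: h(1) = 6 = 6·(1), so 6 | h(1).
Inductive step: suppose the statement holds for some m ≥ 1, i.e. 6 | h(m). Then
h(m+1) − h(m) = (m+1)·(m+2)·(m+3) − m·(m+1)·(m+2) = (m+1)·(m+2)·[(m+3) − m] = 3·(m+1)·(m+2). The product of 2 consecutive integers is divisible by (2)! = 2, so h(m+1) − h(m) is divisible by 3·2 = 6. By the inductive hypothesis 6 | h(m), hence 6 | h(m+1).
By induction, the statement is established for all n ≥ 1.
Therefore the largest such d is 6.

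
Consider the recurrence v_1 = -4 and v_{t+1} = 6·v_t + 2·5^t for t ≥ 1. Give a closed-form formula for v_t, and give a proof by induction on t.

v_t = -2·5^t + 6^t

Computing the first terms: v_1 = -4, v_2 = -14, v_3 = -34. This suggests v_t = -2·5^t + 6^t.
Base step (t = 1): the formula gives -4 = -4 = v_1.
For the inductive step, assume it holds for an arbitrary j ≥ 1, so v_j = -2·5^j + 6^j.
Then v_{j+1} = 6·v_j + 2·5^j = 6·(-2·5^j + 6^j) + 2·5^j = -2·5^(j + 1) + 6^(j + 1),
which is the claimed formula at t = j+1.
Hence, by induction on t, the claim holds for every t ≥ 1.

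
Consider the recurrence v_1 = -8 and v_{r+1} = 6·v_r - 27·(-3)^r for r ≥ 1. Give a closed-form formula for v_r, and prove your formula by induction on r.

Computing the first terms: v_1 = -8, v_2 = 33, v_3 = -45. This suggests v_r = -(-3)^(r + 1) + 6^(r - 1).
Base case (r = 1): the formula gives -8 = -8 = v_1.
Inductive step: suppose the statement holds for some k ≥ 1, so v_k = -(-3)^(k + 1) + 6^(k - 1).
Then v_{k+1} = 6·v_k - 27·(-3)^k = 6·(-(-3)^(k + 1) + 6^(k - 1)) - 27·(-3)^k = -(-3)^(k + 2) + 6^k = -(-3)^((k+1) + 1) + 6^((k+1) - 1),
which is the claimed formula at r = k+1.
By the principle of mathematical induction, the result holds for all r ≥ 1.

v_r = -(-3)^(r + 1) + 6^(r - 1)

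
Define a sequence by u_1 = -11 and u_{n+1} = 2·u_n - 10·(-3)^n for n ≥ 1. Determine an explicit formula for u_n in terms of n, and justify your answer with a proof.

Computing the first terms: u_1 = -11, u_2 = 8, u_3 = -74. This suggests u_n = 2(-3)^n - 5·2^(n - 1).
Base step (n = 1): the formula gives -11 = -11 = u_1.
For the inductive step, assume it holds for an arbitrary m ≥ 1, so u_m = 2(-3)^m - 5·2^(m - 1).
Then u_{m+1} = 2·u_m - 10·(-3)^m = 2·(2(-3)^m - 5·2^(m - 1)) - 10·(-3)^m = 2(-3)^(m + 1) - 5·2^m = 2(-3)^(m+1) - 5·2^((m+1) - 1),
which is the claimed formula at n = m+1.
This completes the induction.

u_n = 2(-3)^n - 5·2^(n - 1)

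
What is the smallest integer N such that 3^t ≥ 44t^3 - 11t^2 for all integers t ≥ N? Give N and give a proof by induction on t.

At t = 9: 19683 < 31185, so the inequality fails and N ≥ 10. We prove 3^t ≥ 44t^3 - 11t^2 for all t ≥ 10.
Base step (t = 10): 3^t = 59049 and 44t^3 - 11t^2 = 42900, so 59049 ≥ 42900.
Inductive step: assume the claim holds for t = i, so 3^i ≥ 44i^3 - 11i^2.
Then 3^(i + 1) = 3·(3^i) ≥ 3·(44i^3 - 11i^2).
Also, for i ≥ 10 we have 3·(44i^3 - 11i^2) ≥ 44(i+1)^3 - 11(i+1)^2, since 3·(44i^3 - 11i^2) − (44(i+1)^3 - 11(i+1)^2) = 88i^3 - 154i^2 - 110i - 33, which is nonnegative for all i ≥ 10.
Combining, 3^(i + 1) ≥ 44(i+1)^3 - 11(i+1)^2.
By the principle of mathematical induction, the result holds for all t ≥ 10.
Hence the smallest such N is 10.

N = 10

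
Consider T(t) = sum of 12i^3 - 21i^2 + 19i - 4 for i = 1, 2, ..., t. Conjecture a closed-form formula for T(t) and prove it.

T(t) = t(3t^3 - t^2 + 2t + 2)

We claim T(t) = t(3t^3 - t^2 + 2t + 2) for all t ≥ 1.
For the base case t = 1: T(1) = 6, and the closed form gives 6. They agree.
Inductive step: suppose the statement holds for some i ≥ 1, so T(i) = i(3i^3 - i^2 + 2i + 2).
Then T(i+1) = T(i) + (12i^3 + 15i^2 + 13i + 6) = (i(3i^3 - i^2 + 2i + 2)) + (12i^3 + 15i^2 + 13i + 6).
Simplifying, T(i+1) = (i + 1)(3i^3 + 8i^2 + 9i + 6) = (i+1)(3(i+1)^3 - (i+1)^2 + 2(i+1) + 2),
which is the closed form with t = i+1.
By induction, the statement is established for all t ≥ 1.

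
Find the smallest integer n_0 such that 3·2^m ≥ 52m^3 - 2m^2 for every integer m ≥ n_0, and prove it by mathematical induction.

At m = 16: 196608 < 212480, so the inequality fails and n_0 ≥ 17. We prove 3·2^m ≥ 52m^3 - 2m^2 for all m ≥ 17.
Base step (m = 17): 3·2^m = 393216 and 52m^3 - 2m^2 = 254898, so 393216 ≥ 254898.
For the inductive step, assume it holds for an arbitrary r ≥ 17, so 3·2^r ≥ 52r^3 - 2r^2.
Then 3·2^(r + 1) = 2·(3·2^r) ≥ 2·(52r^3 - 2r^2).
Also, for r ≥ 17 we have 2·(52r^3 - 2r^2) ≥ 52(r+1)^3 - 2(r+1)^2, since 2·(52r^3 - 2r^2) − (52(r+1)^3 - 2(r+1)^2) = 52r^3 - 158r^2 - 152r - 50, which is nonnegative for all r ≥ 17.
Combining, 3·2^(r + 1) ≥ 52(r+1)^3 - 2(r+1)^2.
By the principle of mathematical induction, the result holds for all m ≥ 17.
Hence the smallest such n_0 is 17.

n_0 = 17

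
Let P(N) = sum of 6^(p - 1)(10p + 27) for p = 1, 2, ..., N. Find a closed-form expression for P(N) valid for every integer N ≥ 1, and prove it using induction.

We claim P(N) = 6^N(2N + 5) - 5 for all N ≥ 1.
When N = 1: P(1) = 37, and the closed form gives 37. They agree.
For the inductive step, assume it holds for an arbitrary p ≥ 1, so P(p) = 6^p(2p + 5) - 5.
Then P(p+1) = P(p) + (6^p(10p + 37)) = (6^p(2p + 5) - 5) + (6^p(10p + 37)).
Simplifying, P(p+1) = 12·6^p·p + 42·6^p - 5 = 6^(p+1)(2(p+1) + 5) - 5,
which is the closed form with N = p+1.
By induction, the statement is established for all N ≥ 1.

P(N) = 6^N(2N + 5) - 5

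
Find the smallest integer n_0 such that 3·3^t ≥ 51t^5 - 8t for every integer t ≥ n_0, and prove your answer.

n_0 = 15

At t = 14: 14348907 < 27428912, so the inequality fails and n_0 ≥ 15. We prove 3·3^t ≥ 51t^5 - 8t for all t ≥ 15.
When t = 15: 3·3^t = 43046721 and 51t^5 - 8t = 38728005, so 43046721 ≥ 38728005.
Inductive step: suppose the statement holds for some j ≥ 15, so 3·3^j ≥ 51j^5 - 8j.
Then 3·3^(j + 1) = 3·(3·3^j) ≥ 3·(51j^5 - 8j).
Also, for j ≥ 15 we have 3·(51j^5 - 8j) ≥ 51(j+1)^5 - 8(j+1), since 3·(51j^5 - 8j) − (51(j+1)^5 - 8(j+1)) = 102j^5 - 255j^4 - 510j^3 - 510j^2 - 271j - 43, which is nonnegative for all j ≥ 15.
Combining, 3·3^(j + 1) ≥ 51(j+1)^5 - 8(j+1).
Hence, by induction on t, the claim holds for every t ≥ 15.
Hence the smallest such n_0 is 15.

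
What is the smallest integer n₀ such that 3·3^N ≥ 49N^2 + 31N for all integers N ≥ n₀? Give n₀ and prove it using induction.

At N = 5: 729 < 1380, so the inequality fails and n₀ ≥ 6. We prove 3·3^N ≥ 49N^2 + 31N for all N ≥ 6.
When N = 6: 3·3^N = 2187 and 49N^2 + 31N = 1950, so 2187 ≥ 1950.
Inductive step: assume the claim holds for N = k, so 3·3^k ≥ 49k^2 + 31k.
Then 3·3^(k + 1) = 3·(3·3^k) ≥ 3·(49k^2 + 31k).
Also, for k ≥ 6 we have 3·(49k^2 + 31k) ≥ 49(k+1)^2 + 31(k+1), since 3·(49k^2 + 31k) − (49(k+1)^2 + 31(k+1)) = 98k^2 - 36k - 80, which is nonnegative for all k ≥ 6.
Combining, 3·3^(k + 1) ≥ 49(k+1)^2 + 31(k+1).
Hence, by induction on N, the claim holds for every N ≥ 6.
Hence the smallest such n₀ is 6.

n₀ = 6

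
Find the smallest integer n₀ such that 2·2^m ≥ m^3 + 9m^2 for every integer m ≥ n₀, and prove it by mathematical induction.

n₀ = 10

At m = 9: 1024 < 1458, so the inequality fails and n₀ ≥ 10. We prove 2·2^m ≥ m^3 + 9m^2 for all m ≥ 10.
Base case (m = 10): 2·2^m = 2048 and m^3 + 9m^2 = 1900, so 2048 ≥ 1900.
Inductive step: assume the claim holds for m = p, so 2·2^p ≥ p^3 + 9p^2.
Then 2·2^(p + 1) = 2·(2·2^p) ≥ 2·(p^3 + 9p^2).
Also, for p ≥ 10 we have 2·(p^3 + 9p^2) ≥ (p+1)^3 + 9(p+1)^2, since 2·(p^3 + 9p^2) − ((p+1)^3 + 9(p+1)^2) = p^3 + 6p^2 - 21p - 10, which is nonnegative for all p ≥ 10.
Combining, 2·2^(p + 1) ≥ (p+1)^3 + 9(p+1)^2.
Hence, by induction on m, the claim holds for every m ≥ 10.
Hence the smallest such n₀ is 10.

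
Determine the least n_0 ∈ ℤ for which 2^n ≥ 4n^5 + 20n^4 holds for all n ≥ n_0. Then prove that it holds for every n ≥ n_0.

n_0 = 26

At n = 25: 33554432 < 46875000, so the inequality fails and n_0 ≥ 26. We prove 2^n ≥ 4n^5 + 20n^4 for all n ≥ 26.
When n = 26: 2^n = 67108864 and 4n^5 + 20n^4 = 56665024, so 67108864 ≥ 56665024.
For the inductive step, assume it holds for an arbitrary j ≥ 26, so 2^j ≥ 4j^5 + 20j^4.
Then 2^(j + 1) = 2·(2^j) ≥ 2·(4j^5 + 20j^4).
Also, for j ≥ 26 we have 2·(4j^5 + 20j^4) ≥ 4(j+1)^5 + 20(j+1)^4, since 2·(4j^5 + 20j^4) − (4(j+1)^5 + 20(j+1)^4) = 4j^5 - 120j^3 - 160j^2 - 100j - 24, which is nonnegative for all j ≥ 26.
Combining, 2^(j + 1) ≥ 4(j+1)^5 + 20(j+1)^4.
By the principle of mathematical induction, the result holds for all n ≥ 26.
Hence the smallest such n_0 is 26.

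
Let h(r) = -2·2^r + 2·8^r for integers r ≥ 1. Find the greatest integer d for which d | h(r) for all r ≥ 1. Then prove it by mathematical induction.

Computing the first values: h(1) = 12 and h(2) = 120; gcd(12, 120) = 12, so d ≤ 12.
We prove 12 | -2·2^r + 2·8^r for all r ≥ 1 by induction on r.
Base step (r = 1): h(1) = 12 = 12·(1), so 12 | h(1).
For the inductive step, assume it holds for an arbitrary k ≥ 1, i.e. 12 | h(k). Then
h(k+1) − 8·h(k) = (-2·2^(k+1) + 2·8^(k+1)) − 8·(-2·2^k + 2·8^k) = (-2)·2^k·(2 − 8) = (12)·2^k. Since 12 | h(k) by the inductive hypothesis, 12 | 8·h(k); and 12 | 12 since 12 = 12·1. Therefore 12 | h(k+1).
Hence, by induction on r, the claim holds for every r ≥ 1.
Therefore the largest such d is 12.

d = 12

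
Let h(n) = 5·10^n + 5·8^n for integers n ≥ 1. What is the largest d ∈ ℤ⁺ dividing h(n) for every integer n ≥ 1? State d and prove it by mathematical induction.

d = 10

Computing the first values: h(1) = 90 and h(2) = 820; gcd(90, 820) = 10, so d ≤ 10.
We prove 10 | 5·10^n + 5·8^n for all n ≥ 1 by induction on n.
Base step (n = 1): h(1) = 90 = 10·(9), so 10 | h(1).
Suppose the result is true for n = i, i.e. 10 | h(i). Then
h(i+1) − 10·h(i) = (5·10^(i+1) + 5·8^(i+1)) − 10·(5·10^i + 5·8^i) = (5)·8^i·(8 − 10) = (-10)·8^i. Since 10 | h(i) by the inductive hypothesis, 10 | 10·h(i); and 10 | -10 since -10 = 10·-1. Therefore 10 | h(i+1).
By the principle of mathematical induction, the result holds for all n ≥ 1.
Therefore the largest such d is 10.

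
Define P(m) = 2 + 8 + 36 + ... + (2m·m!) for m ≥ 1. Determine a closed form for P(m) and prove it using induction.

P(m) = 2(m + 1)! - 2

We claim P(m) = 2(m + 1)! - 2 for all m ≥ 1.
Base step (m = 1): P(1) = 2, and the closed form gives 2. They agree.
Suppose the result is true for m = j, so P(j) = 2(j + 1)! - 2.
Then P(j+1) = P(j) + (2(j + 1)(j + 1)!) = (2(j + 1)! - 2) + (2(j + 1)(j + 1)!).
Simplifying, P(j+1) = 2((j+1) + 1)! - 2,
which is the closed form with m = j+1.
This completes the induction.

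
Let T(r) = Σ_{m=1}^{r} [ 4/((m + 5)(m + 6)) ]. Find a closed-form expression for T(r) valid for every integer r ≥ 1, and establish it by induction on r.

T(r) = 2r/(3(r + 6))

We claim T(r) = 2r/(3(r + 6)) for all r ≥ 1.
Base case (r = 1): T(1) = 2/21, and the closed form gives 2/21. They agree.
Suppose the result is true for r = m, so T(m) = 2m/(3(m + 6)).
Then T(m+1) = T(m) + (4/((m + 6)(m + 7))) = (2m/(3(m + 6))) + (4/((m + 6)(m + 7))).
Simplifying, T(m+1) = 2(m + 1)/(3(m + 7)) = 2(m+1)/(3((m+1) + 6)),
which is the closed form with r = m+1.
By induction, the statement is established for all r ≥ 1.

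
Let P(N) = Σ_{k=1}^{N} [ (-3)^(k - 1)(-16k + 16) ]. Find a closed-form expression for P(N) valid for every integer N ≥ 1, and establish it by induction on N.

P(N) = (-3)^N(4N - 3) + 3

We claim P(N) = (-3)^N(4N - 3) + 3 for all N ≥ 1.
When N = 1: P(1) = 0, and the closed form gives 0. They agree.
For the inductive step, assume it holds for an arbitrary k ≥ 1, so P(k) = (-3)^k(4k - 3) + 3.
Then P(k+1) = P(k) + (-16(-3)^k·k) = ((-3)^k(4k - 3) + 3) + (-16(-3)^k·k).
Simplifying, P(k+1) = -12(-3)^k·k - 3(-3)^k + 3 = (-3)^(k+1)(4(k+1) - 3) + 3,
which is the closed form with N = k+1.
By the principle of mathematical induction, the result holds for all N ≥ 1.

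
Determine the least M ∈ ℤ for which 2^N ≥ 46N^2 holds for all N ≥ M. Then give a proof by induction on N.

M = 13

At N = 12: 4096 < 6624, so the inequality fails and M ≥ 13. We prove 2^N ≥ 46N^2 for all N ≥ 13.
Base case (N = 13): 2^N = 8192 and 46N^2 = 7774, so 8192 ≥ 7774.
Suppose the result is true for N = k, so 2^k ≥ 46k^2.
Then 2^(k + 1) = 2·(2^k) ≥ 2·(46k^2).
Also, for k ≥ 13 we have 2·(46k^2) ≥ 46(k+1)^2, since 2 ≥ (1 + 1/k)^2 for all k ≥ 13.
Combining, 2^(k + 1) ≥ 46(k+1)^2.
By induction, the statement is established for all N ≥ 13.
Hence the smallest such M is 13.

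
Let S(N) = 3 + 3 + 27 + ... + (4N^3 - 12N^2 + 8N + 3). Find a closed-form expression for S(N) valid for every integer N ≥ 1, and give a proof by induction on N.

We claim S(N) = N(N^3 - 2N^2 - N + 5) for all N ≥ 1.
Base case (N = 1): S(1) = 3, and the closed form gives 3. They agree.
Suppose the result is true for N = r, so S(r) = r(r^3 - 2r^2 - r + 5).
Then S(r+1) = S(r) + (4r^3 - 4r + 3) = (r(r^3 - 2r^2 - r + 5)) + (4r^3 - 4r + 3).
Simplifying, S(r+1) = (r + 1)(r^3 + r^2 - 2r + 3) = (r+1)((r+1)^3 - 2(r+1)^2 - (r+1) + 5),
which is the closed form with N = r+1.
By induction, the statement is established for all N ≥ 1.

S(N) = N(N^3 - 2N^2 - N + 5)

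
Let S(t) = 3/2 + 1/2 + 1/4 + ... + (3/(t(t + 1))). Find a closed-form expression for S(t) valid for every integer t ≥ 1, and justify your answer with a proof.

We claim S(t) = 3t/(t + 1) for all t ≥ 1.
Base step (t = 1): S(1) = 3/2, and the closed form gives 3/2. They agree.
Inductive step: suppose the statement holds for some j ≥ 1, so S(j) = 3j/(j + 1).
Then S(j+1) = S(j) + (3/((j + 1)(j + 2))) = (3j/(j + 1)) + (3/((j + 1)(j + 2))).
Simplifying, S(j+1) = 3(j + 1)/(j + 2) = 3(j+1)/((j+1) + 1),
which is the closed form with t = j+1.
Hence, by induction on t, the claim holds for every t ≥ 1.

S(t) = 3t/(t + 1)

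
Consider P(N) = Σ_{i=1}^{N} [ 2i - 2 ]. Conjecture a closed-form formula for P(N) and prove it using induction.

We claim P(N) = N(N - 1) for all N ≥ 1.
When N = 1: P(1) = 0, and the closed form gives 0. They agree.
For the inductive step, assume it holds for an arbitrary i ≥ 1, so P(i) = i(i - 1).
Then P(i+1) = P(i) + (2i) = (i(i - 1)) + (2i).
Simplifying, P(i+1) = i(i + 1) = (i+1)((i+1) - 1),
which is the closed form with N = i+1.
Hence, by induction on N, the claim holds for every N ≥ 1.

P(N) = N(N - 1)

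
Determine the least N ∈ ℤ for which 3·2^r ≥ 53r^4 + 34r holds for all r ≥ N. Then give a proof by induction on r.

At r = 21: 6291456 < 10308207, so the inequality fails and N ≥ 22. We prove 3·2^r ≥ 53r^4 + 34r for all r ≥ 22.
When r = 22: 3·2^r = 12582912 and 53r^4 + 34r = 12416316, so 12582912 ≥ 12416316.
Inductive step: suppose the statement holds for some p ≥ 22, so 3·2^p ≥ 53p^4 + 34p.
Then 3·2^(p + 1) = 2·(3·2^p) ≥ 2·(53p^4 + 34p).
Also, for p ≥ 22 we have 2·(53p^4 + 34p) ≥ 53(p+1)^4 + 34(p+1), since 2·(53p^4 + 34p) − (53(p+1)^4 + 34(p+1)) = 53p^4 - 212p^3 - 318p^2 - 178p - 87, which is nonnegative for all p ≥ 22.
Combining, 3·2^(p + 1) ≥ 53(p+1)^4 + 34(p+1).
Hence, by induction on r, the claim holds for every r ≥ 22.
Hence the smallest such N is 22.

N = 22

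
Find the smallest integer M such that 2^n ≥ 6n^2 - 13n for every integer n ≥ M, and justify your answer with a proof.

M = 9

At n = 8: 256 < 280, so the inequality fails and M ≥ 9. We prove 2^n ≥ 6n^2 - 13n for all n ≥ 9.
Base step (n = 9): 2^n = 512 and 6n^2 - 13n = 369, so 512 ≥ 369.
For the inductive step, assume it holds for an arbitrary r ≥ 9, so 2^r ≥ 6r^2 - 13r.
Then 2^(r + 1) = 2·(2^r) ≥ 2·(6r^2 - 13r).
Also, for r ≥ 9 we have 2·(6r^2 - 13r) ≥ 6(r+1)^2 - 13(r+1), since 2·(6r^2 - 13r) − (6(r+1)^2 - 13(r+1)) = 6r^2 - 25r + 7, which is nonnegative for all r ≥ 9.
Combining, 2^(r + 1) ≥ 6(r+1)^2 - 13(r+1).
By induction, the statement is established for all n ≥ 9.
Hence the smallest such M is 9.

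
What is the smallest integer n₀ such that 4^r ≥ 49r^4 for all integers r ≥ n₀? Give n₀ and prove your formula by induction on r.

n₀ = 10

At r = 9: 262144 < 321489, so the inequality fails and n₀ ≥ 10. We prove 4^r ≥ 49r^4 for all r ≥ 10.
For the base case r = 10: 4^r = 1048576 and 49r^4 = 490000, so 1048576 ≥ 490000.
Suppose the result is true for r = p, so 4^p ≥ 49p^4.
Then 4^(p + 1) = 4·(4^p) ≥ 4·(49p^4).
Also, for p ≥ 10 we have 4·(49p^4) ≥ 49(p+1)^4, since 4 ≥ (1 + 1/p)^4 for all p ≥ 10.
Combining, 4^(p + 1) ≥ 49(p+1)^4.
By the principle of mathematical induction, the result holds for all r ≥ 10.
Hence the smallest such n₀ is 10.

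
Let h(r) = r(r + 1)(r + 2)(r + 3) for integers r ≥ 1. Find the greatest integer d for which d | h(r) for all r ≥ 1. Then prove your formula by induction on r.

d = 24

Computing the first values: h(1) = 24 and h(2) = 120; gcd(24, 120) = 24, so d ≤ 24.
We prove 24 | r(r + 1)(r + 2)(r + 3) for all r ≥ 1 by induction on r.
Base step (r = 1): h(1) = 24 = 24·(1), so 24 | h(1).
Inductive step: assume the claim holds for r = k, i.e. 24 | h(k). Then
h(k+1) − h(k) = (k+1)·(k+2)·(k+3)·(k+4) − k·(k+1)·(k+2)·(k+3) = (k+1)·(k+2)·(k+3)·[(k+4) − k] = 4·(k+1)·(k+2)·(k+3). The product of 3 consecutive integers is divisible by (3)! = 6, so h(k+1) − h(k) is divisible by 4·6 = 24. By the inductive hypothesis 24 | h(k), hence 24 | h(k+1).
This completes the induction.
Therefore the largest such d is 24.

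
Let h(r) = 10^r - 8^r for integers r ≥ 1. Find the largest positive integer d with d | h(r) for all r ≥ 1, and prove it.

Computing the first values: h(1) = 2 and h(2) = 36; gcd(2, 36) = 2, so d ≤ 2.
We prove 2 | 10^r - 8^r for all r ≥ 1 by induction on r.
Base case (r = 1): h(1) = 2 = 2·(1), so 2 | h(1).
Suppose the result is true for r = m, i.e. 2 | h(m). Then
10^{m+1} − 8^{m+1} = 10·10^m − 8·8^m = 10·(10^m − 8^m) + (2)·8^m. The first term is divisible by 2 by the inductive hypothesis, and the second term (2)·8^m is divisible by 2 since 2 | 2. Hence 2 | h(m+1).
By induction, the statement is established for all r ≥ 1.
Therefore the largest such d is 2.

d = 2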